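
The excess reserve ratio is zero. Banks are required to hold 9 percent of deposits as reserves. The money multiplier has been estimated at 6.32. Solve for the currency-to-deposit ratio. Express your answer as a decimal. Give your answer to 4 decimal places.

0.0811

Using m = 6.32. From m = (1 + c)/(c + rr + e), rearranging gives 1 + c = m·(c + rr + e), so c·(1 − m) = m·(rr + e) − 1.
Hence c = [m·(rr + e) − 1]/(1 − m) = [6.32 × (0.09 + 0) − 1] / (1 − 6.32) ≈ 0.081053.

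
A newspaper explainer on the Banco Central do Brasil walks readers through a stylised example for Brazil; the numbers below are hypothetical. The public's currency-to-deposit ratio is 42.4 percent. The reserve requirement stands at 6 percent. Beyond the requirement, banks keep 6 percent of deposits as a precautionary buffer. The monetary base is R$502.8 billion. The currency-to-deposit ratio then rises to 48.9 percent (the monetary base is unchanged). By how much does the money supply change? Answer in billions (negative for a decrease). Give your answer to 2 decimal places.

Initially m₁ = (1 + 0.424) / (0.06 + 0.06 + 0.424) ≈ 2.617647, so M₁ = 2.617647 × 502.8 ≈ 1316.1529 billion.
After the change m₂ = (1 + 0.489) / (0.06 + 0.06 + 0.489) ≈ 2.444992, so M₂ = 2.444992 × 502.8 ≈ 1229.342 billion.
ΔM = M₂ − M₁ = 1229.342 − 1316.1529 = -86.8109 billion.

-86.81 billion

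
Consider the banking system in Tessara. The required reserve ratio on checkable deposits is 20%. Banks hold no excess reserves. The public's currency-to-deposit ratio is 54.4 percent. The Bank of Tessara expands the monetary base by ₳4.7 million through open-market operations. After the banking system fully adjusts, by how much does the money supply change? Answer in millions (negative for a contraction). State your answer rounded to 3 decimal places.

₳9.754 million

The money multiplier is m = (1 + c) / (rr + c) = (1 + 0.544) / (0.2 + 0.544) ≈ 2.07527.
The purchase adds 4.7 million of base, so ΔM = m × ΔMB = 2.07527 × (+4.7) ≈ 9.7538 million.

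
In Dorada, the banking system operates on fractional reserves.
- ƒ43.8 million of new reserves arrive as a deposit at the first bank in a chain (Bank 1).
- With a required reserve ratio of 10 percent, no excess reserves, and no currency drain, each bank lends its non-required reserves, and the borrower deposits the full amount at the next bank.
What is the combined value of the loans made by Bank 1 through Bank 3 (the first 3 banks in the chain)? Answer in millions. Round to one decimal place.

Bank i lends (1 − rr)^i of the original deposit: Bank 1 lends 43.8·0.9000 = 39.4200, Bank 2 lends 43.8·0.9000² = 35.4780, and so on.
Summing a geometric series: total = 43.8·[0.9000·(1 − 0.9000^3) / (1 − 0.9000)] = 106.8282 million.

ƒ106.8 million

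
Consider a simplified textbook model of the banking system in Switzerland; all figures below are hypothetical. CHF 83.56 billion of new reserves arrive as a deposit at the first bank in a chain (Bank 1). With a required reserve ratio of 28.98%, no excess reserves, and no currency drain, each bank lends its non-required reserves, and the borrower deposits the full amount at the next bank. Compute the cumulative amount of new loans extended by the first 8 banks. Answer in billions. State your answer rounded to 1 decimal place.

Bank i lends (1 − rr)^i of the original deposit: Bank 1 lends 83.56·0.7102 ≈ 59.3443, Bank 2 lends 83.56·0.7102² ≈ 42.1463, and so on.
Summing a geometric series: total = 83.56·[0.7102·(1 − 0.7102^8) / (1 − 0.7102)] ≈ 191.5234 billion.

CHF 191.5 billion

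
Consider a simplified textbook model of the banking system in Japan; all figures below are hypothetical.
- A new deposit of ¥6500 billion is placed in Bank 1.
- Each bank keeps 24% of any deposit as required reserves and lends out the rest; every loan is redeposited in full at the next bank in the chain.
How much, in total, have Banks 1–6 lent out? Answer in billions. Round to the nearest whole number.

Bank i lends (1 − rr)^i of the original deposit: Bank 1 lends 6500·0.7600 = 4940.0000, Bank 2 lends 6500·0.7600² = 3754.4000, and so on.
Summing a geometric series: total = 6500·[0.7600·(1 − 0.7600^6) / (1 − 0.7600)] ≈ 16616.9265 billion.

¥16617 billion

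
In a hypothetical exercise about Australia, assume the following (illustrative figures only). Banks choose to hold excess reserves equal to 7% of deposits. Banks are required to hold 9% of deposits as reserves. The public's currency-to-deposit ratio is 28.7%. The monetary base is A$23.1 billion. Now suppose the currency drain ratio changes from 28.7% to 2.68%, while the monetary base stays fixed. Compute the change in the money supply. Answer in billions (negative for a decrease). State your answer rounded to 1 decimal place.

Initially m₁ = (1 + 0.287) / (0.09 + 0.07 + 0.287) ≈ 2.8792, so M₁ = 2.8792 × 23.1 ≈ 66.5095 billion.
After the change m₂ = (1 + 0.0268) / (0.09 + 0.07 + 0.0268) ≈ 5.4968, so M₂ = 5.4968 × 23.1 ≈ 126.9761 billion.
ΔM = M₂ − M₁ = 126.9761 − 66.5095 = 60.4666 billion.

A$60.5 billion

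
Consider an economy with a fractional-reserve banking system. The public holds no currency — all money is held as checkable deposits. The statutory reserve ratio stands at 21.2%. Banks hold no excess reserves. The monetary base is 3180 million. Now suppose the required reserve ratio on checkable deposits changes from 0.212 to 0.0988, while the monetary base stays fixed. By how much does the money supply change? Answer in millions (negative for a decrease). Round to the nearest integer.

17186 million

Initially m₁ = 1 / (0.212) ≈ 4.71698, so M₁ = 4.71698 × 3180 = 14999.9964 million.
After the change m₂ = 1 / (0.0988) ≈ 10.12146, so M₂ = 10.12146 × 3180 = 32186.2428 million.
ΔM = M₂ − M₁ = 32186.2428 − 14999.9964 = 17186.2464 million.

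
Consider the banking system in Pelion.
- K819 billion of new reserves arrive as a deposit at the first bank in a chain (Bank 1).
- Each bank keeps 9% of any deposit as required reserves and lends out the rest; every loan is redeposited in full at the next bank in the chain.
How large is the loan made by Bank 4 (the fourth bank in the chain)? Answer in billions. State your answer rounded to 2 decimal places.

Each bank lends a fraction (1 − rr) = 0.9100 of the deposit it receives, so Bank 4 receives 819·0.9100^3 and lends 819·0.9100^4 ≈ 561.6289 billion.

K561.63 billion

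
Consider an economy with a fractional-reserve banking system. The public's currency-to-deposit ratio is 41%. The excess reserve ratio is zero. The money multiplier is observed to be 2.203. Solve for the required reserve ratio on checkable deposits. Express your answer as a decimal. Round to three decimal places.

0.230

Using m = 2.203. Since m = (1 + c)/(c + rr + e), the denominator satisfies c + rr + e = (1 + c)/m = (1 + 0.41) / 2.203 ≈ 0.640036.
With c = 0.41 and e = 0, the required reserve ratio on checkable deposits is 0.640036 − 0.41 − 0 = 0.230036.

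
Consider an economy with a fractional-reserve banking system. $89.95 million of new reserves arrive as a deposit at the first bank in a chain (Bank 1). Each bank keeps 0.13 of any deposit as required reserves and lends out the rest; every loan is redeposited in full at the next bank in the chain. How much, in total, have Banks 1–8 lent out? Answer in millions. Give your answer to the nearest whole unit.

Bank i lends (1 − rr)^i of the original deposit: Bank 1 lends 89.95·0.8700 = 78.2565, Bank 2 lends 89.95·0.8700² ≈ 68.0832, and so on.
Summing a geometric series: total = 89.95·[0.8700·(1 − 0.8700^8) / (1 − 0.8700)] ≈ 404.3985 million.

$404 million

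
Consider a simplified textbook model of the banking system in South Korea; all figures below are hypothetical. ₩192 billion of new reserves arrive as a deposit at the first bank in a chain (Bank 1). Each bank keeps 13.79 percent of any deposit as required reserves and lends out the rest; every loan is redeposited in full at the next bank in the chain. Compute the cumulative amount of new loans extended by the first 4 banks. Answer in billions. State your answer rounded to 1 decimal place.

₩537.3 billion

Bank i lends (1 − rr)^i of the original deposit: Bank 1 lends 192·0.8621 = 165.5232, Bank 2 lends 192·0.8621² ≈ 142.6976, and so on.
Summing a geometric series: total = 192·[0.8621·(1 − 0.8621^4) / (1 − 0.8621)] ≈ 537.2955 billion.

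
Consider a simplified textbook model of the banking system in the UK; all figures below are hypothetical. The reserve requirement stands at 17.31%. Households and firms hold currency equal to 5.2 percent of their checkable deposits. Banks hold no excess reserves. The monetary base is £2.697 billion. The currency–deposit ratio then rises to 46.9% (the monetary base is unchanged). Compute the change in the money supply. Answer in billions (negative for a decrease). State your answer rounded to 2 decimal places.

-6.43 billion

Initially m₁ = (1 + 0.052) / (0.1731 + 0.052) ≈ 4.6735, so M₁ = 4.6735 × 2.697 ≈ 12.6044 billion.
After the change m₂ = (1 + 0.469) / (0.1731 + 0.469) ≈ 2.2878, so M₂ = 2.2878 × 2.697 ≈ 6.1702 billion.
ΔM = M₂ − M₁ = 6.1702 − 12.6044 = -6.4342 billion.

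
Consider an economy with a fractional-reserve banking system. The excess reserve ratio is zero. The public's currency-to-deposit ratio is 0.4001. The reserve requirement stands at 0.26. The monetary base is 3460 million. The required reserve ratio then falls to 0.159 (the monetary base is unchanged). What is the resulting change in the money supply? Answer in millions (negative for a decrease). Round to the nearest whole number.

Initially m₁ = (1 + 0.4001) / (0.26 + 0.4001) ≈ 2.12104, so M₁ = 2.12104 × 3460 = 7338.7984 million.
After the change m₂ = (1 + 0.4001) / (0.159 + 0.4001) ≈ 2.50420, so M₂ = 2.50420 × 3460 = 8664.532 million.
ΔM = M₂ − M₁ = 8664.532 − 7338.7984 = 1325.7336 million.

1326 million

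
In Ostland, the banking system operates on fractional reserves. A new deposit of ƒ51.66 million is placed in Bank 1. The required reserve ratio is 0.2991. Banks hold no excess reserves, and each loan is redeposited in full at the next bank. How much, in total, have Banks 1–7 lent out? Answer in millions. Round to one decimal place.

ƒ111.0 million

Bank i lends (1 − rr)^i of the original deposit: Bank 1 lends 51.66·0.7009 ≈ 36.2085, Bank 2 lends 51.66·0.7009² ≈ 25.3785, and so on.
Summing a geometric series: total = 51.66·[0.7009·(1 − 0.7009^7) / (1 − 0.7009)] ≈ 110.9984 million.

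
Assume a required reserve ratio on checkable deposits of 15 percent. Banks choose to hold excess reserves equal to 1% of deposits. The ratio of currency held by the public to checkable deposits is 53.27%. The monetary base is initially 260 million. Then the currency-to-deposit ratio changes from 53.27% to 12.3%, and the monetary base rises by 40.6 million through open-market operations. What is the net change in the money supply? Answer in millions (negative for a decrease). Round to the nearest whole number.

Before: m₁ = (1 + 0.5327) / (0.15 + 0.01 + 0.5327) ≈ 2.2126, MB₁ = 260, so M₁ = 2.2126 × 260 = 575.276 million.
After: m₂ = (1 + 0.123) / (0.15 + 0.01 + 0.123) ≈ 3.9682, MB₂ = 260 + 40.6 = 300.6, so M₂ = 3.9682 × 300.6 ≈ 1192.8409 million.
ΔM = M₂ − M₁ = 1192.8409 − 575.276 = 617.5649 million.

618 million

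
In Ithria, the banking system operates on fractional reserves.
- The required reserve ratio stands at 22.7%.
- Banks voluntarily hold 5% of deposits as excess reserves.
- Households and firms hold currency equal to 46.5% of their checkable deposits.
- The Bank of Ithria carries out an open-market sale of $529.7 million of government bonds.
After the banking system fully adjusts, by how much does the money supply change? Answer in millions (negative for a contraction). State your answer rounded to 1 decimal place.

The money multiplier is m = (1 + c) / (rr + e + c) = (1 + 0.465) / (0.227 + 0.05 + 0.465) ≈ 1.97439.
The sale removes 529.7 million of base, so ΔM = m × ΔMB = 1.97439 × (−529.7) ≈ -1045.8344 million.

-1045.8 million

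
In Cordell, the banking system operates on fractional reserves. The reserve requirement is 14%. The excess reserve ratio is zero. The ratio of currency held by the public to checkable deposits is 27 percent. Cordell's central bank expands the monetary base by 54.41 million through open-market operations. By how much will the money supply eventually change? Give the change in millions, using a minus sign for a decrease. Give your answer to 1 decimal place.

The money multiplier is m = (1 + c) / (rr + c) = (1 + 0.27) / (0.14 + 0.27) ≈ 3.0976.
The purchase adds 54.41 million of base, so ΔM = m × ΔMB = 3.0976 × (+54.41) ≈ 168.5404 million.

168.5 million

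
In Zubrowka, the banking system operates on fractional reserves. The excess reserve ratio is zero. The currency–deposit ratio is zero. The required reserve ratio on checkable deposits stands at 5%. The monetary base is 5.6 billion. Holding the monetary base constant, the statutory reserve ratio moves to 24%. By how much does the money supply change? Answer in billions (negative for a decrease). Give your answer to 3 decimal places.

Initially m₁ = 1 / (0.05) = 20, so M₁ = 20 × 5.6 = 112 billion.
After the change m₂ = 1 / (0.24) ≈ 4.16667, so M₂ = 4.16667 × 5.6 ≈ 23.3334 billion.
ΔM = M₂ − M₁ = 23.3334 − 112 = -88.6666 billion.

-88.667 billion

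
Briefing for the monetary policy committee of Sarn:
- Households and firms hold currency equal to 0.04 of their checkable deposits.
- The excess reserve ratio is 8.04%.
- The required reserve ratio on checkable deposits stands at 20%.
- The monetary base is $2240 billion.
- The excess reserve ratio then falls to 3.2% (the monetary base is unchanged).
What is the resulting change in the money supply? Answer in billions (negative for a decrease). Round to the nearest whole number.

$1294 billion

Initially m₁ = (1 + 0.04) / (0.2 + 0.0804 + 0.04) ≈ 3.24594, so M₁ = 3.24594 × 2240 = 7270.9056 billion.
After the change m₂ = (1 + 0.04) / (0.2 + 0.032 + 0.04) ≈ 3.82353, so M₂ = 3.82353 × 2240 = 8564.7072 billion.
ΔM = M₂ − M₁ = 8564.7072 − 7270.9056 = 1293.8016 billion.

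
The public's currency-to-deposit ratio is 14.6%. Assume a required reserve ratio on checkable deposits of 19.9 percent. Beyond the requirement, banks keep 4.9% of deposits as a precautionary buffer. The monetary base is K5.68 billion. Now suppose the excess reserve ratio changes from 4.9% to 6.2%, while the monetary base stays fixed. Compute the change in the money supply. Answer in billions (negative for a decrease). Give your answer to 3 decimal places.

-0.528 billion

Initially m₁ = (1 + 0.146) / (0.199 + 0.049 + 0.146) ≈ 2.90863, so M₁ = 2.90863 × 5.68 ≈ 16.521 billion.
After the change m₂ = (1 + 0.146) / (0.199 + 0.062 + 0.146) ≈ 2.81572, so M₂ = 2.81572 × 5.68 ≈ 15.9933 billion.
ΔM = M₂ − M₁ = 15.9933 − 16.521 = -0.5277 billion.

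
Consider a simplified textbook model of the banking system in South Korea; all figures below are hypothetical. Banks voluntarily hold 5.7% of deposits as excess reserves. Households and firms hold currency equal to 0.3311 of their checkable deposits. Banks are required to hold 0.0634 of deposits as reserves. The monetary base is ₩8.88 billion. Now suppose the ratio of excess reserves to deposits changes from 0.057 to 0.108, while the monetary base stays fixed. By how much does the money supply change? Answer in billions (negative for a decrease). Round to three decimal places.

-2.657 billion

Initially m₁ = (1 + 0.3311) / (0.0634 + 0.057 + 0.3311) ≈ 2.94817, so M₁ = 2.94817 × 8.88 ≈ 26.1797 billion.
After the change m₂ = (1 + 0.3311) / (0.0634 + 0.108 + 0.3311) ≈ 2.64896, so M₂ = 2.64896 × 8.88 ≈ 23.5228 billion.
ΔM = M₂ − M₁ = 23.5228 − 26.1797 = -2.6569 billion.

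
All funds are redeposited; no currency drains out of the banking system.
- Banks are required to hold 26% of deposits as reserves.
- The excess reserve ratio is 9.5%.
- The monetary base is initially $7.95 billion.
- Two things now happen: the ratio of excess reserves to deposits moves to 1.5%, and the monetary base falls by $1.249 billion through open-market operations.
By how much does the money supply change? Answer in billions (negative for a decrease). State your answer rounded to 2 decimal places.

Before: m₁ = 1 / (0.26 + 0.095) ≈ 2.8169, MB₁ = 7.95, so M₁ = 2.8169 × 7.95 ≈ 22.3944 billion.
After: m₂ = 1 / (0.26 + 0.015) ≈ 3.6364, MB₂ = 7.95 − 1.249 = 6.701, so M₂ = 3.6364 × 6.701 ≈ 24.3675 billion.
ΔM = M₂ − M₁ = 24.3675 − 22.3944 = 1.9731 billion.

$1.97 billion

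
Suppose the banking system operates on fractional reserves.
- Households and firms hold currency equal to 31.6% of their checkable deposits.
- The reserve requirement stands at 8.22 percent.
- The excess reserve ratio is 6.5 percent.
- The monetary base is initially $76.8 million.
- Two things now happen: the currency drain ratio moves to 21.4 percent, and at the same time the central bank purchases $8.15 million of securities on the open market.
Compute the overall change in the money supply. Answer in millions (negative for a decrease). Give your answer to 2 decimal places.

$67.32 million

Before: m₁ = (1 + 0.316) / (0.0822 + 0.065 + 0.316) ≈ 2.84111, MB₁ = 76.8, so M₁ = 2.84111 × 76.8 ≈ 218.1972 million.
After: m₂ = (1 + 0.214) / (0.0822 + 0.065 + 0.214) ≈ 3.36102, MB₂ = 76.8 + 8.15 = 84.95, so M₂ = 3.36102 × 84.95 ≈ 285.5186 million.
ΔM = M₂ − M₁ = 285.5186 − 218.1972 = 67.3214 million.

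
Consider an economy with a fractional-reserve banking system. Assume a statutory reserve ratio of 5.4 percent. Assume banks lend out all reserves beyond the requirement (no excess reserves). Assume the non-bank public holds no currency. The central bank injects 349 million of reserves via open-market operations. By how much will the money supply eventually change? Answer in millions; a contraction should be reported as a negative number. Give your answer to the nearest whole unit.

6463 million

The simple money multiplier is m = 1/rr = 1/0.054 ≈ 18.5185.
An open-market purchase increases the monetary base by 349 million, so ΔM = m × ΔMB = 18.5185 × 349 = 6462.9565 million.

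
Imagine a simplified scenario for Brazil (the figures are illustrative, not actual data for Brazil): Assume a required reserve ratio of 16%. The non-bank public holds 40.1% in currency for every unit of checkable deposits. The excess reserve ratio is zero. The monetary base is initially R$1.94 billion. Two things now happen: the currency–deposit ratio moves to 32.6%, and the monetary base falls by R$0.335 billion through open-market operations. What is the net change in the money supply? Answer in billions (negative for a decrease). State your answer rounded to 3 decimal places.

-0.466 billion

Before: m₁ = (1 + 0.401) / (0.16 + 0.401) ≈ 2.49733, MB₁ = 1.94, so M₁ = 2.49733 × 1.94 ≈ 4.8448 billion.
After: m₂ = (1 + 0.326) / (0.16 + 0.326) ≈ 2.72840, MB₂ = 1.94 − 0.335 = 1.605, so M₂ = 2.72840 × 1.605 ≈ 4.3791 billion.
ΔM = M₂ − M₁ = 4.3791 − 4.8448 = -0.4657 billion.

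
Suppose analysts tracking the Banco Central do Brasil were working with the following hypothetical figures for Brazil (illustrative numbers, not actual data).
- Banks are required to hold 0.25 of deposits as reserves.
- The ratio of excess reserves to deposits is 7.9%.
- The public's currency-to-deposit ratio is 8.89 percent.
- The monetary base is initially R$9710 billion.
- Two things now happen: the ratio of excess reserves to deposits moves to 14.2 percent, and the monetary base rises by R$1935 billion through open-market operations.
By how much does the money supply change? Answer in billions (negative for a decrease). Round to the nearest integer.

R$1067 billion

Before: m₁ = (1 + 0.0889) / (0.25 + 0.079 + 0.0889) ≈ 2.605647, MB₁ = 9710, so M₁ = 2.605647 × 9710 ≈ 25300.8324 billion.
After: m₂ = (1 + 0.0889) / (0.25 + 0.142 + 0.0889) ≈ 2.264296, MB₂ = 9710 + 1935 = 11645, so M₂ = 2.264296 × 11645 ≈ 26367.7269 billion.
ΔM = M₂ − M₁ = 26367.7269 − 25300.8324 = 1066.8945 billion.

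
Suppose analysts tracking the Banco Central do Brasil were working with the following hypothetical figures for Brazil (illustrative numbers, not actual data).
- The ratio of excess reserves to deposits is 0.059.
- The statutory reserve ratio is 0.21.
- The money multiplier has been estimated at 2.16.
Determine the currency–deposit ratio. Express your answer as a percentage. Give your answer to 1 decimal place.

Using m = 2.16. From m = (1 + c)/(c + rr + e), rearranging gives 1 + c = m·(c + rr + e), so c·(1 − m) = m·(rr + e) − 1.
Hence c = [m·(rr + e) − 1]/(1 − m) = [2.16 × (0.21 + 0.059) − 1] / (1 − 2.16) ≈ 0.361172.

36.1%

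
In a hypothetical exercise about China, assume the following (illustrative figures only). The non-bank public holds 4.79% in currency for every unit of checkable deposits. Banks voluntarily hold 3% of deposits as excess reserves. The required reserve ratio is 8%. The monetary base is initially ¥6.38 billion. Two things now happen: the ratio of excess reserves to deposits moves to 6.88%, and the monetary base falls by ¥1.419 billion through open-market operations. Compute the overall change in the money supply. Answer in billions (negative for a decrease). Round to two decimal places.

-15.91 billion

Before: m₁ = (1 + 0.0479) / (0.08 + 0.03 + 0.0479) ≈ 6.6365, MB₁ = 6.38, so M₁ = 6.6365 × 6.38 ≈ 42.3409 billion.
After: m₂ = (1 + 0.0479) / (0.08 + 0.0688 + 0.0479) ≈ 5.3274, MB₂ = 6.38 − 1.419 = 4.961, so M₂ = 5.3274 × 4.961 ≈ 26.4292 billion.
ΔM = M₂ − M₁ = 26.4292 − 42.3409 = -15.9117 billion.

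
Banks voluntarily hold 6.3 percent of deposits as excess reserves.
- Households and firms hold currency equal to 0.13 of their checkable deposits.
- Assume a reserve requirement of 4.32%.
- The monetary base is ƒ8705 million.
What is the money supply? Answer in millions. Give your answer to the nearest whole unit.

The money multiplier is m = (1 + c) / (rr + e + c) = (1 + 0.13) / (0.0432 + 0.063 + 0.13) ≈ 4.78408.
So M = m × MB = 4.78408 × 8705 = 41645.4164 million.

ƒ41645 million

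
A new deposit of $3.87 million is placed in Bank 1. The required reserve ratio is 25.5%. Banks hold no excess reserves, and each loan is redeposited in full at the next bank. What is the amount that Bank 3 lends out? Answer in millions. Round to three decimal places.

$1.600 million

Each bank lends a fraction (1 − rr) = 0.7450 of the deposit it receives, so Bank 3 receives 3.87·0.7450^2 and lends 3.87·0.7450^3 ≈ 1.6002 million.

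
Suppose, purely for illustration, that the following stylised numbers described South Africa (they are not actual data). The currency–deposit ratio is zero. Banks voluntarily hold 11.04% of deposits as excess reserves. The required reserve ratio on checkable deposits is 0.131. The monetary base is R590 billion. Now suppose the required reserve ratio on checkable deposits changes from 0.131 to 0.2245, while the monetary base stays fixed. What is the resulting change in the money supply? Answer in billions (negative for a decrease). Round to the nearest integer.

Initially m₁ = 1 / (0.131 + 0.1104) ≈ 4.1425, so M₁ = 4.1425 × 590 = 2444.075 billion.
After the change m₂ = 1 / (0.2245 + 0.1104) ≈ 2.9860, so M₂ = 2.9860 × 590 = 1761.74 billion.
ΔM = M₂ − M₁ = 1761.74 − 2444.075 = -682.335 billion.

-682 billion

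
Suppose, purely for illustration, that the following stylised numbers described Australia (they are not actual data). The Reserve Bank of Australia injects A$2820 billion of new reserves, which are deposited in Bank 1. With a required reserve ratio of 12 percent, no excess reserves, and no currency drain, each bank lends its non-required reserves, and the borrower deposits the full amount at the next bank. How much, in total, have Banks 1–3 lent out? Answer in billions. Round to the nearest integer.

A$6587 billion

Bank i lends (1 − rr)^i of the original deposit: Bank 1 lends 2820·0.8800 = 2481.6000, Bank 2 lends 2820·0.8800² = 2183.8080, and so on.
Summing a geometric series: total = 2820·[0.8800·(1 − 0.8800^3) / (1 − 0.8800)] ≈ 6587.1590 billion.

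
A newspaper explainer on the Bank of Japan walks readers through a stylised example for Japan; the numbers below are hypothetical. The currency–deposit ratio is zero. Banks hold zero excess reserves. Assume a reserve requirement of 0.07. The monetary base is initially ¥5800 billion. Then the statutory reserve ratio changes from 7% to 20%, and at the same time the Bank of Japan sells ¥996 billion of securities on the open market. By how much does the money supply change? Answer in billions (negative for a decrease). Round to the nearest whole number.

Before: m₁ = 1 / (0.07) ≈ 14.28571, MB₁ = 5800, so M₁ = 14.28571 × 5800 = 82857.118 billion.
After: m₂ = 1 / (0.2) = 5, MB₂ = 5800 − 996 = 4804, so M₂ = 5 × 4804 = 24020 billion.
ΔM = M₂ − M₁ = 24020 − 82857.118 = -58837.118 billion.

-58837 billion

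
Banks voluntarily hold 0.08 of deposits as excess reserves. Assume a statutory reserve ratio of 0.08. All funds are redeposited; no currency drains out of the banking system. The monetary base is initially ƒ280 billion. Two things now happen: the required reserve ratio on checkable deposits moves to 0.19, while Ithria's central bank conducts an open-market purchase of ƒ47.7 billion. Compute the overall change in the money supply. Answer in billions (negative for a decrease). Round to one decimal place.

-536.3 billion

Before: m₁ = 1 / (0.08 + 0.08) = 6.25, MB₁ = 280, so M₁ = 6.25 × 280 = 1750 billion.
After: m₂ = 1 / (0.19 + 0.08) ≈ 3.70370, MB₂ = 280 + 47.7 = 327.7, so M₂ = 3.70370 × 327.7 ≈ 1213.7025 billion.
ΔM = M₂ − M₁ = 1213.7025 − 1750 = -536.2975 billion.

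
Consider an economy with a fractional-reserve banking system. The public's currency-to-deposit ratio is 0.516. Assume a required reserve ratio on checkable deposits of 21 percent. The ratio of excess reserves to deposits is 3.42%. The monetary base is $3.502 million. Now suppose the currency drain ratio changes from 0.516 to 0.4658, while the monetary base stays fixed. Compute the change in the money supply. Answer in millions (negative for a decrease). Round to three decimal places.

$0.246 million

Initially m₁ = (1 + 0.516) / (0.21 + 0.0342 + 0.516) ≈ 1.99421, so M₁ = 1.99421 × 3.502 ≈ 6.9837 million.
After the change m₂ = (1 + 0.4658) / (0.21 + 0.0342 + 0.4658) ≈ 2.06451, so M₂ = 2.06451 × 3.502 ≈ 7.2299 million.
ΔM = M₂ − M₁ = 7.2299 − 6.9837 = 0.2462 million.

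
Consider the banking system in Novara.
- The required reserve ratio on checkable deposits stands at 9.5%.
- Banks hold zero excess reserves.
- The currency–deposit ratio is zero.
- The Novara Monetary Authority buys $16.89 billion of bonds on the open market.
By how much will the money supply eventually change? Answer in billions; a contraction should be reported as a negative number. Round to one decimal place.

The simple money multiplier is m = 1/rr = 1/0.095 ≈ 10.5263.
An open-market purchase increases the monetary base by 16.89 billion, so ΔM = m × ΔMB = 10.5263 × 16.89 ≈ 177.7892 billion.

$177.8 billion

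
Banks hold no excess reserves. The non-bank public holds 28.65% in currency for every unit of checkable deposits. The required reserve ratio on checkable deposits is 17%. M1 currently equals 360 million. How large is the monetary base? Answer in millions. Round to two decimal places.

127.74 million

The money multiplier is m = (1 + c) / (rr + c) = (1 + 0.2865) / (0.17 + 0.2865) ≈ 2.818182.
MB = M / m = 360 / 2.818182 ≈ 127.7419 million.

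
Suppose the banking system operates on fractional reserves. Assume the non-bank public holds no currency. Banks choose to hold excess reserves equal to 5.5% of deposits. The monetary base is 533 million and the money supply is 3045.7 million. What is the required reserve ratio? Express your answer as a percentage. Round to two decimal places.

Using m = M/MB = 3045.7/533 ≈ 5.714259. Since m = (1 + c)/(c + rr + e), the denominator satisfies c + rr + e = (1 + c)/m = (1 + 0) / 5.714259 ≈ 0.175001.
With c = 0 and e = 0.055, the required reserve ratio is 0.175001 − 0 − 0.055 = 0.120001.

12.00%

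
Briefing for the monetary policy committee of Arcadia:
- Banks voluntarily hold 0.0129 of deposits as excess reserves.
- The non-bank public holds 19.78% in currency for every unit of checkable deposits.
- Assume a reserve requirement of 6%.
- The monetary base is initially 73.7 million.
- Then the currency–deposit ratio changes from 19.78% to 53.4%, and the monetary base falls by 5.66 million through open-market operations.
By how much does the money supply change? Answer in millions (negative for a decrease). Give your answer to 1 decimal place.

Before: m₁ = (1 + 0.1978) / (0.06 + 0.0129 + 0.1978) ≈ 4.4248, MB₁ = 73.7, so M₁ = 4.4248 × 73.7 ≈ 326.1078 million.
After: m₂ = (1 + 0.534) / (0.06 + 0.0129 + 0.534) ≈ 2.5276, MB₂ = 73.7 − 5.66 = 68.04, so M₂ = 2.5276 × 68.04 ≈ 171.9779 million.
ΔM = M₂ − M₁ = 171.9779 − 326.1078 = -154.1299 million.

-154.1 million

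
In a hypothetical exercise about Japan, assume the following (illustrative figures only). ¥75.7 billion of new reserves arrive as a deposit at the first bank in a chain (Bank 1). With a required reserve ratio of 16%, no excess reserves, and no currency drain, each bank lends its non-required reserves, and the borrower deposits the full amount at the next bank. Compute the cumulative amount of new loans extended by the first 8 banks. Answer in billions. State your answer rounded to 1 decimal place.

Bank i lends (1 − rr)^i of the original deposit: Bank 1 lends 75.7·0.8400 = 63.5880, Bank 2 lends 75.7·0.8400² ≈ 53.4139, and so on.
Summing a geometric series: total = 75.7·[0.8400·(1 − 0.8400^8) / (1 − 0.8400)] ≈ 298.9129 billion.

¥298.9 billion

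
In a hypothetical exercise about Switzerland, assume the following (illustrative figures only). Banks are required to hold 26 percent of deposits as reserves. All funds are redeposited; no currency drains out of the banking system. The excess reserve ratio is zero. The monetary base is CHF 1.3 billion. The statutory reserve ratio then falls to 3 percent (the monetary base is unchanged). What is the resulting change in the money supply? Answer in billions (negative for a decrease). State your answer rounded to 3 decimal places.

CHF 38.333 billion

Initially m₁ = 1 / (0.26) ≈ 3.84615, so M₁ = 3.84615 × 1.3 ≈ 5 billion.
After the change m₂ = 1 / (0.03) ≈ 33.33333, so M₂ = 33.33333 × 1.3 ≈ 43.3333 billion.
ΔM = M₂ − M₁ = 43.3333 − 5 = 38.3333 billion.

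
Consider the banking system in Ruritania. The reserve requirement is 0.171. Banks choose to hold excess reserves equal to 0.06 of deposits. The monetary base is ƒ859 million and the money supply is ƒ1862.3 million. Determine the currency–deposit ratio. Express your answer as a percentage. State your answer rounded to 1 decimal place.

42.7%

Using m = M/MB = 1862.3/859 ≈ 2.167986. From m = (1 + c)/(c + rr + e), rearranging gives 1 + c = m·(c + rr + e), so c·(1 − m) = m·(rr + e) − 1.
Hence c = [m·(rr + e) − 1]/(1 − m) = [2.167986 × (0.171 + 0.06) − 1] / (1 − 2.167986) ≈ 0.427398.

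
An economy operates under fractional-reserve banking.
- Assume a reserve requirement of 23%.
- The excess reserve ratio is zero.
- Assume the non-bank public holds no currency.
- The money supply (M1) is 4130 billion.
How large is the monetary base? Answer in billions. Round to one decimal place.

With no currency drain and no excess reserves, the money multiplier is m = 1/rr = 1/0.23 ≈ 4.347826.
The monetary base is MB = M / m = 4130 / 4.347826 ≈ 949.9 billion.

949.9 billion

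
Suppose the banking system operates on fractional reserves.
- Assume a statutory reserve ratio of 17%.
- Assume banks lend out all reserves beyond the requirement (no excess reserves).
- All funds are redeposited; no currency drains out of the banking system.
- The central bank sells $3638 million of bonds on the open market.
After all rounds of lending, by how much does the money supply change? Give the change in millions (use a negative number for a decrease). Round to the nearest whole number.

-21400 million

The simple money multiplier is m = 1/rr = 1/0.17 ≈ 5.88235.
An open-market sale reduces the monetary base by 3638 million, so ΔM = m × ΔMB = 5.88235 × (−3638) = -21399.9893 million.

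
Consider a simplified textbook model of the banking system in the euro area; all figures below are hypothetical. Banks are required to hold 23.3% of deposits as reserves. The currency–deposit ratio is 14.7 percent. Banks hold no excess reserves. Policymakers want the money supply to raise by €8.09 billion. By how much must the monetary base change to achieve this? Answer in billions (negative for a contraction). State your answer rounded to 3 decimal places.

€2.680 billion

The money multiplier is m = (1 + c) / (rr + c) = (1 + 0.147) / (0.233 + 0.147) ≈ 3.01842.
ΔMB = ΔM / m = (+8.09) / 3.01842 ≈ 2.6802 billion.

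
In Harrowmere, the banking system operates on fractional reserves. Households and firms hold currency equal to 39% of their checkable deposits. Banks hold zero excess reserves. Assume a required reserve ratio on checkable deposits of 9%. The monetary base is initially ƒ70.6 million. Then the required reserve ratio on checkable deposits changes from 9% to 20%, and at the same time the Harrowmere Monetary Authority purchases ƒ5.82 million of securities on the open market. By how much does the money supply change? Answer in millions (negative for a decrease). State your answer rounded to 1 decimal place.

Before: m₁ = (1 + 0.39) / (0.09 + 0.39) ≈ 2.8958, MB₁ = 70.6, so M₁ = 2.8958 × 70.6 ≈ 204.4435 million.
After: m₂ = (1 + 0.39) / (0.2 + 0.39) ≈ 2.3559, MB₂ = 70.6 + 5.82 = 76.42, so M₂ = 2.3559 × 76.42 ≈ 180.0379 million.
ΔM = M₂ − M₁ = 180.0379 − 204.4435 = -24.4056 million.

-24.4 million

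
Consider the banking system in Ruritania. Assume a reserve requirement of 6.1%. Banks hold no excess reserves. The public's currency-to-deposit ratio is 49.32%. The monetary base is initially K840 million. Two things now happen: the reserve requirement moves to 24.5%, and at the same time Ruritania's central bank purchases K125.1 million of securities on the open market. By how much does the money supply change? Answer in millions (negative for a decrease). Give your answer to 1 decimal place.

-311.1 million

Before: m₁ = (1 + 0.4932) / (0.061 + 0.4932) ≈ 2.69433, MB₁ = 840, so M₁ = 2.69433 × 840 = 2263.2372 million.
After: m₂ = (1 + 0.4932) / (0.245 + 0.4932) ≈ 2.02276, MB₂ = 840 + 125.1 = 965.1, so M₂ = 2.02276 × 965.1 ≈ 1952.1657 million.
ΔM = M₂ − M₁ = 1952.1657 − 2263.2372 = -311.0715 million.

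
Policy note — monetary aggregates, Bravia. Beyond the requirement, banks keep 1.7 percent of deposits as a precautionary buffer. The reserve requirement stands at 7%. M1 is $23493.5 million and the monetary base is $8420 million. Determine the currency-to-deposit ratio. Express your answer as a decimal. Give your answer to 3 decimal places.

0.423

Using m = M/MB = 23493.5/8420 ≈ 2.790202. From m = (1 + c)/(c + rr + e), rearranging gives 1 + c = m·(c + rr + e), so c·(1 − m) = m·(rr + e) − 1.
Hence c = [m·(rr + e) − 1]/(1 − m) = [2.790202 × (0.07 + 0.017) − 1] / (1 − 2.790202) ≈ 0.422998.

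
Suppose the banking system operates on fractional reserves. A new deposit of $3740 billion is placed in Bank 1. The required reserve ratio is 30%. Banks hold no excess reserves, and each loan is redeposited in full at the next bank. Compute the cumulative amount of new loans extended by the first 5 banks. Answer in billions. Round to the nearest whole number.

Bank i lends (1 − rr)^i of the original deposit: Bank 1 lends 3740·0.7000 = 2618.0000, Bank 2 lends 3740·0.7000² = 1832.6000, and so on.
Summing a geometric series: total = 3740·[0.7000·(1 − 0.7000^5) / (1 − 0.7000)] = 7259.9758 billion.

$7260 billion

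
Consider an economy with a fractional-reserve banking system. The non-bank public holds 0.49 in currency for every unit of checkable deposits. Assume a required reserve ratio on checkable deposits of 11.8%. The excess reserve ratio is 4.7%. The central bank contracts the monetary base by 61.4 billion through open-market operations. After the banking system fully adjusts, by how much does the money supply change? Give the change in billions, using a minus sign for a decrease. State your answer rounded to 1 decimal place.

The money multiplier is m = (1 + c) / (rr + e + c) = (1 + 0.49) / (0.118 + 0.047 + 0.49) ≈ 2.2748.
The sale removes 61.4 billion of base, so ΔM = m × ΔMB = 2.2748 × (−61.4) ≈ -139.6727 billion.

-139.7 billion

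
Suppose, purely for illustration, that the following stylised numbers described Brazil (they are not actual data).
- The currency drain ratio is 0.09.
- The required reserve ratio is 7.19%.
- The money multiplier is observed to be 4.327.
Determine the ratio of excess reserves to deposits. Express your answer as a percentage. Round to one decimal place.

Using m = 4.327. Since m = (1 + c)/(c + rr + e), the denominator satisfies c + rr + e = (1 + c)/m = (1 + 0.09) / 4.327 ≈ 0.251907.
With c = 0.09 and rr = 0.0719, the ratio of excess reserves to deposits is 0.251907 − 0.09 − 0.0719 = 0.090007.

9.0%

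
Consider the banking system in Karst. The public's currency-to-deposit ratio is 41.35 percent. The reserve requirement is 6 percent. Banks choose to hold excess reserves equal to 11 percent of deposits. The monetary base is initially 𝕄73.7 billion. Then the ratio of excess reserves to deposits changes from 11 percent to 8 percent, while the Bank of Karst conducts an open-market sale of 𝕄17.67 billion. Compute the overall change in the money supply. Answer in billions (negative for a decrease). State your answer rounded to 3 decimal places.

Before: m₁ = (1 + 0.4135) / (0.06 + 0.11 + 0.4135) ≈ 2.422451, MB₁ = 73.7, so M₁ = 2.422451 × 73.7 ≈ 178.5346 billion.
After: m₂ = (1 + 0.4135) / (0.06 + 0.08 + 0.4135) ≈ 2.553749, MB₂ = 73.7 − 17.67 = 56.03, so M₂ = 2.553749 × 56.03 ≈ 143.0866 billion.
ΔM = M₂ − M₁ = 143.0866 − 178.5346 = -35.448 billion.

-35.448 billion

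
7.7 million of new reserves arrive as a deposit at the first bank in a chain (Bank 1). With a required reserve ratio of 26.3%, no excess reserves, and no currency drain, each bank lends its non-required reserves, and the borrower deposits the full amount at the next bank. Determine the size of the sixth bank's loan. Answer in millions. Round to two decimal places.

Each bank lends a fraction (1 − rr) = 0.7370 of the deposit it receives, so Bank 6 receives 7.7·0.7370^5 and lends 7.7·0.7370^6 ≈ 1.2339 million.

1.23 million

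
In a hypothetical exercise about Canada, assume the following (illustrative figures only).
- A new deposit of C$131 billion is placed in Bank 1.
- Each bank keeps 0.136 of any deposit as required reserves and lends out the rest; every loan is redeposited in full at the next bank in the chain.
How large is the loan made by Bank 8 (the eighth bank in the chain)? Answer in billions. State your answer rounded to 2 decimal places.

Each bank lends a fraction (1 − rr) = 0.8640 of the deposit it receives, so Bank 8 receives 131·0.8640^7 and lends 131·0.8640^8 ≈ 40.6800 billion.

C$40.68 billion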